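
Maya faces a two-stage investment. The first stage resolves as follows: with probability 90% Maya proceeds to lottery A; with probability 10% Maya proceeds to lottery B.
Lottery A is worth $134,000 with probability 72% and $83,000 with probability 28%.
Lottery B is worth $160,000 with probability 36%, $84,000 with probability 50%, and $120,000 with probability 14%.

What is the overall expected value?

EV(A) = 0.72 × 134000 + 0.28 × 83000 = 96480 + 23240 = 119720
EV(B) = 0.36 × 160000 + 0.5 × 84000 + 0.14 × 120000 = 57600 + 42000 + 16800 = 116400
Overall = 0.9 × 119720 + 0.1 × 116400 = 107748 + 11640 = 119388

$119,388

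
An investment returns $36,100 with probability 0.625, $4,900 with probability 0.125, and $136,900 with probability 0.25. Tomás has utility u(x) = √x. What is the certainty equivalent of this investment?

$48,400

E[u] = 0.625·√36100 + 0.125·√4900 + 0.25·√136900 = 0.625·190 + 0.125·70 + 0.25·370 = 220
CE = (220)² = 48400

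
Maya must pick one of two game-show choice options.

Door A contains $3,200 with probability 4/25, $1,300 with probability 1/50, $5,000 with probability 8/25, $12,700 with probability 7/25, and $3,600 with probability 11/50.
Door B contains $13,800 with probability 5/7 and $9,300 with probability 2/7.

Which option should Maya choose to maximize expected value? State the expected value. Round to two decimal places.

Door A = 4/25 × 3200 + 1/50 × 1300 + 8/25 × 5000 + 7/25 × 12700 + 11/50 × 3600 = 512 + 26 + 1600 + 3556 + 792 = 6486
Door B = 5/7 × 13800 + 2/7 × 9300 = 9857.1429 + 2657.1429 = 12514.2857

Door B ($12,514.29)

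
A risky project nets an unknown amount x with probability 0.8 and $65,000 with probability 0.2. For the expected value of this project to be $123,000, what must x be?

x = $137,500

0.8·x + 0.2·65000 = 123000
0.8·x = 123000 − 13000 = 110000
x = 110000 / 0.8 = 137500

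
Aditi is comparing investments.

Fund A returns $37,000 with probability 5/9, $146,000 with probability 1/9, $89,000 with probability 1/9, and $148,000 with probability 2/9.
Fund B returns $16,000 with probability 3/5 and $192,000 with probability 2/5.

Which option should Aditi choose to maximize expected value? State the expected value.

Fund A = 5/9 × 37000 + 1/9 × 146000 + 1/9 × 89000 + 2/9 × 148000 = 20555.5556 + 16222.2222 + 9888.8889 + 32888.8889 = 79555.5556
Fund B = 3/5 × 16000 + 2/5 × 192000 = 9600 + 76800 = 86400

Fund B ($86,400)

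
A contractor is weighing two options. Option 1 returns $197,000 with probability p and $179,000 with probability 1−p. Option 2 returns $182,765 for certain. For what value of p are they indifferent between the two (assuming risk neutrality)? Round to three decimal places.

p = 0.209

p·197000 + (1−p)·179000 = 182765
18000p + 179000 = 182765
p = (182765 − 179000) / 18000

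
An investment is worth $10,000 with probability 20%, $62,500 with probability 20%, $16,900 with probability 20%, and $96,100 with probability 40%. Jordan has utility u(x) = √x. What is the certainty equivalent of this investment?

E[u] = 0.2·√10000 + 0.2·√62500 + 0.2·√16900 + 0.4·√96100 = 0.2·100 + 0.2·250 + 0.2·130 + 0.4·310 = 220
CE = (220)² = 48400

$48,400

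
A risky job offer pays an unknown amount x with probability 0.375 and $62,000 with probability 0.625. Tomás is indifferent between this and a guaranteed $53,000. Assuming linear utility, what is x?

0.375·x + 0.625·62000 = 53000
0.375·x = 53000 − 38750 = 14250
x = 14250 / 0.375 = 38000

x = $38,000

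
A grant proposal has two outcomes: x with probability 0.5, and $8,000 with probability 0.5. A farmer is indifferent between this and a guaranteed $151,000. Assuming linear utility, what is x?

x = $294,000

0.5·x + 0.5·8000 = 151000
0.5·x = 151000 − 4000 = 147000
x = 147000 / 0.5 = 294000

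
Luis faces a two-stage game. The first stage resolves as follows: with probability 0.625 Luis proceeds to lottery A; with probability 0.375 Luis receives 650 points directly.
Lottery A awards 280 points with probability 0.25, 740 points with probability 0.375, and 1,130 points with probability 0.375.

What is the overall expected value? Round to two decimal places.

EV(A) = 0.25 × 280 + 0.375 × 740 + 0.375 × 1130 = 70 + 277.5 + 423.75 = 771.25
Branch B: 650 (certain)
Overall = 0.625 × 771.25 + 0.375 × 650 = 482.03125 + 243.75 = 725.78125

725.78 points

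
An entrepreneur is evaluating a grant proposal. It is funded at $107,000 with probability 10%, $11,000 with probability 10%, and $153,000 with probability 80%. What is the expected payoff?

EV = 0.1 × 107000 + 0.1 × 11000 + 0.8 × 153000 = 10700 + 1100 + 122400 = 134200

$134,200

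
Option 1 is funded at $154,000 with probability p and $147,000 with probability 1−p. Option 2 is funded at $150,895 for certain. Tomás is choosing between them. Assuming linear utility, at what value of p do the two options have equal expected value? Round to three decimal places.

p·154000 + (1−p)·147000 = 150895
7000p + 147000 = 150895
p = (150895 − 147000) / 7000

p = 0.556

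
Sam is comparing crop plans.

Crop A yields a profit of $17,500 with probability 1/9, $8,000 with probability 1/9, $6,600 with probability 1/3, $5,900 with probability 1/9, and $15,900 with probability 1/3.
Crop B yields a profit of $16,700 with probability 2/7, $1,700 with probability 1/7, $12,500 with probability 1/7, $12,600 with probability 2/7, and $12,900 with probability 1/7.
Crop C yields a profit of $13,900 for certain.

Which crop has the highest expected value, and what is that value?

Crop A = 1/9 × 17500 + 1/9 × 8000 + 1/3 × 6600 + 1/9 × 5900 + 1/3 × 15900 = 1944.4444 + 888.8889 + 2200 + 655.5556 + 5300 = 10988.8889
Crop B = 2/7 × 16700 + 1/7 × 1700 + 1/7 × 12500 + 2/7 × 12600 + 1/7 × 12900 = 4771.4286 + 242.8571 + 1785.7143 + 3600 + 1842.8571 = 12242.8571
Crop C: 13900 (certain)

Crop C ($13,900)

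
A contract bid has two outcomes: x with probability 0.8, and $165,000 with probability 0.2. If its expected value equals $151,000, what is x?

0.8·x + 0.2·165000 = 151000
0.8·x = 151000 − 33000 = 118000
x = 118000 / 0.8 = 147500

x = $147,500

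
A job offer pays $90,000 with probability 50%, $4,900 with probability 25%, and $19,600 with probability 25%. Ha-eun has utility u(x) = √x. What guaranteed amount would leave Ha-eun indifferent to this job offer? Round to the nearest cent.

$41,006.25

E[u] = 0.5·√90000 + 0.25·√4900 + 0.25·√19600 = 0.5·300 + 0.25·70 + 0.25·140 = 202.5
CE = (202.5)² = 41006.25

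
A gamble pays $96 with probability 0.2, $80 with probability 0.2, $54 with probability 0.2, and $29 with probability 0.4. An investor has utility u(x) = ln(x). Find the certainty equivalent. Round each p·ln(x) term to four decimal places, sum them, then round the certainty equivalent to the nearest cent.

E[u] = 0.2·ln(96) + 0.2·ln(80) + 0.2·ln(54) + 0.4·ln(29) = 0.9129 + 0.8764 + 0.7978 + 1.3469 = 3.9340
CE = e^3.9340 ≈ 51.11

$51.11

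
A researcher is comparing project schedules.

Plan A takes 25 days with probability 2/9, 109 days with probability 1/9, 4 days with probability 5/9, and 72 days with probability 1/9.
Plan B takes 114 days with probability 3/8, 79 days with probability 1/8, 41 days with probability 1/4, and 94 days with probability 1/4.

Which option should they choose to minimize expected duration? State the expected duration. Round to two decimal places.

Plan A (27.89 days)

Plan A = 2/9 × 25 + 1/9 × 109 + 5/9 × 4 + 1/9 × 72 = 5.5556 + 12.1111 + 2.2222 + 8 = 27.8889
Plan B = 3/8 × 114 + 1/8 × 79 + 1/4 × 41 + 1/4 × 94 = 42.75 + 9.875 + 10.25 + 23.5 = 86.375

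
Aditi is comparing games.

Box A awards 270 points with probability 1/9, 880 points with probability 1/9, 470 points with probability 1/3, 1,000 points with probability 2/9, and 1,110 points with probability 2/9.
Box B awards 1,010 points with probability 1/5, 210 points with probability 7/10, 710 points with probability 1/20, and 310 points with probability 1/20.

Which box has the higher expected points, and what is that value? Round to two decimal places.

Box A (753.33 points)

Box A = 1/9 × 270 + 1/9 × 880 + 1/3 × 470 + 2/9 × 1000 + 2/9 × 1110 = 30 + 97.7778 + 156.6667 + 222.2222 + 246.6667 = 753.3333
Box B = 1/5 × 1010 + 7/10 × 210 + 1/20 × 710 + 1/20 × 310 = 202 + 147 + 35.5 + 15.5 = 400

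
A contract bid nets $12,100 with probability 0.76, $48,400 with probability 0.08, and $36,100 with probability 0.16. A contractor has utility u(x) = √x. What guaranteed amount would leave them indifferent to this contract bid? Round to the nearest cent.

E[u] = 0.76·√12100 + 0.08·√48400 + 0.16·√36100 = 0.76·110 + 0.08·220 + 0.16·190 = 131.6
CE = (131.6)² = 17318.56

$17,318.56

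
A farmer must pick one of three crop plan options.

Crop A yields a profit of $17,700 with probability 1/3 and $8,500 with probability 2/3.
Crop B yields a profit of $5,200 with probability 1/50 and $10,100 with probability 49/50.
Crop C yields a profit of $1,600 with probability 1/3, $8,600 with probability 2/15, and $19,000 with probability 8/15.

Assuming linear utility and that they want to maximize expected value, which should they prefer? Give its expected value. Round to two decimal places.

Crop C ($11,813.33)

Crop A = 1/3 × 17700 + 2/3 × 8500 = 5900 + 5666.6667 = 11566.6667
Crop B = 1/50 × 5200 + 49/50 × 10100 = 104 + 9898 = 10002
Crop C = 1/3 × 1600 + 2/15 × 8600 + 8/15 × 19000 = 533.3333 + 1146.6667 + 10133.3333 = 11813.3333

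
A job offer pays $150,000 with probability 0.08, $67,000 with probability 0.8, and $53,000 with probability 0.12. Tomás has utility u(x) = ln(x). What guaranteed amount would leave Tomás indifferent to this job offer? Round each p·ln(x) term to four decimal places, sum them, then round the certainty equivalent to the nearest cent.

E[u] = 0.08·ln(150000) + 0.8·ln(67000) + 0.12·ln(53000) = 0.9535 + 8.8900 + 1.3054 = 11.1489
CE = e^11.1489 ≈ 69487.35

$69,487.35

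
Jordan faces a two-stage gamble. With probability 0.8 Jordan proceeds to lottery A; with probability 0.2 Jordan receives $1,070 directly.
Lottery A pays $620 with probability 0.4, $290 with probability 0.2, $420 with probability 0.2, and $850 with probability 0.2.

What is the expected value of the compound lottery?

EV(A) = 0.4 × 620 + 0.2 × 290 + 0.2 × 420 + 0.2 × 850 = 248 + 58 + 84 + 170 = 560
Branch B: 1070 (certain)
Overall = 0.8 × 560 + 0.2 × 1070 = 448 + 214 = 662

$662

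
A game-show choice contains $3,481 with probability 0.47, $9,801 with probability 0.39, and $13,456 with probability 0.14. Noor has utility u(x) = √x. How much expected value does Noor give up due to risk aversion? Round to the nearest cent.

$522.84

E[u] = 0.47·√3481 + 0.39·√9801 + 0.14·√13456 = 0.47·59 + 0.39·99 + 0.14·116 = 82.58
CE = (82.58)² = 6819.4564
Risk premium = EV − CE = 7342.3 − 6819.4564 = 522.8436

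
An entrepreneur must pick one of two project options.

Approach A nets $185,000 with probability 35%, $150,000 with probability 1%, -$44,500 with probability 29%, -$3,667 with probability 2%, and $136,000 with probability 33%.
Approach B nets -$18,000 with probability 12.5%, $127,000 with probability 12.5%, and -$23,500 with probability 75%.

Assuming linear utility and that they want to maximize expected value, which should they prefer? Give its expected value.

Approach A = 0.35 × 185000 + 0.01 × 150000 + 0.29 × (-44500) + 0.02 × (-3667) + 0.33 × 136000 = 64750 + 1500 − 12905 − 73.34 + 44880 = 98151.66
Approach B = 0.125 × (-18000) + 0.125 × 127000 + 0.75 × (-23500) = -2250 + 15875 − 17625 = -4000

Approach A ($98,151.66)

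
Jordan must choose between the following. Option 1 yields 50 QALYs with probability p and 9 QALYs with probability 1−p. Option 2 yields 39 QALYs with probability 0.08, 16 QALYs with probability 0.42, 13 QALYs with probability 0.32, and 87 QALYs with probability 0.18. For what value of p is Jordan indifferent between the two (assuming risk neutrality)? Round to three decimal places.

p = 0.504

EV(Option 2) = 0.08 × 39 + 0.42 × 16 + 0.32 × 13 + 0.18 × 87 = 3.12 + 6.72 + 4.16 + 15.66 = 29.66
p·50 + (1−p)·9 = 29.66
41p + 9 = 29.66
p = (29.66 − 9) / 41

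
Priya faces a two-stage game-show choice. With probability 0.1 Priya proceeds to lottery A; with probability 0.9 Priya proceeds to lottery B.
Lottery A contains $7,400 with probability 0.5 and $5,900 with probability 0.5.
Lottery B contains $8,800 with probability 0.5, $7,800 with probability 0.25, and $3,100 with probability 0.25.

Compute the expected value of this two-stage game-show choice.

$7,077.50

EV(A) = 0.5 × 7400 + 0.5 × 5900 = 3700 + 2950 = 6650
EV(B) = 0.5 × 8800 + 0.25 × 7800 + 0.25 × 3100 = 4400 + 1950 + 775 = 7125
Overall = 0.1 × 6650 + 0.9 × 7125 = 665 + 6412.5 = 7077.5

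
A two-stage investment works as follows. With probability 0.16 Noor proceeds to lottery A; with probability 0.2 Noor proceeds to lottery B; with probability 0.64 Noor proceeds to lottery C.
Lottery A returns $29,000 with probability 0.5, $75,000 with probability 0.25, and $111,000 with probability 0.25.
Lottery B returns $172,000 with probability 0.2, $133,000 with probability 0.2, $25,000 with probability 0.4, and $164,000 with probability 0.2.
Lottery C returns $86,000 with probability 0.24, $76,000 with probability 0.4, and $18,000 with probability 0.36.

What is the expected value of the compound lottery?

EV(A) = 0.5 × 29000 + 0.25 × 75000 + 0.25 × 111000 = 14500 + 18750 + 27750 = 61000
EV(B) = 0.2 × 172000 + 0.2 × 133000 + 0.4 × 25000 + 0.2 × 164000 = 34400 + 26600 + 10000 + 32800 = 103800
EV(C) = 0.24 × 86000 + 0.4 × 76000 + 0.36 × 18000 = 20640 + 30400 + 6480 = 57520
Overall = 0.16 × 61000 + 0.2 × 103800 + 0.64 × 57520 = 9760 + 20760 + 36812.8 = 67332.8

$67,332.80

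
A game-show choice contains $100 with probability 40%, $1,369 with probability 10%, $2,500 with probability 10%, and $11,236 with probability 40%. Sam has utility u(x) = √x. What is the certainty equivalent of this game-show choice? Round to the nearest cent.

E[u] = 0.4·√100 + 0.1·√1369 + 0.1·√2500 + 0.4·√11236 = 0.4·10 + 0.1·37 + 0.1·50 + 0.4·106 = 55.1
CE = (55.1)² = 3036.01

$3,036.01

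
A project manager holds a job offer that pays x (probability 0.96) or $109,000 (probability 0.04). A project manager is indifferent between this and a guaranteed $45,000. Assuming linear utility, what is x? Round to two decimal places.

0.96·x + 0.04·109000 = 45000
0.96·x = 45000 − 4360 = 40640
x = 40640 / 0.96 = 42333.3333

x = $42,333.33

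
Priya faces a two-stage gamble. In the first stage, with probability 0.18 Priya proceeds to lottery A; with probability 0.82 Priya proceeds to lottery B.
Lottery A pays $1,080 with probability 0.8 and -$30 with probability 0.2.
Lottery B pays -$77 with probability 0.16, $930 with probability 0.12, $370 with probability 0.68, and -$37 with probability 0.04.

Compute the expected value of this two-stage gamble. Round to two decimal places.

EV(A) = 0.8 × 1080 + 0.2 × (-30) = 864 − 6 = 858
EV(B) = 0.16 × (-77) + 0.12 × 930 + 0.68 × 370 + 0.04 × (-37) = -12.32 + 111.6 + 251.6 − 1.48 = 349.4
Overall = 0.18 × 858 + 0.82 × 349.4 = 154.44 + 286.508 = 440.948

$440.95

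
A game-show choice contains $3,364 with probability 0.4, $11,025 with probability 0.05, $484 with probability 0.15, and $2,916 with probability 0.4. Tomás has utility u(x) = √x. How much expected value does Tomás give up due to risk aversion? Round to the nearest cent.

E[u] = 0.4·√3364 + 0.05·√11025 + 0.15·√484 + 0.4·√2916 = 0.4·58 + 0.05·105 + 0.15·22 + 0.4·54 = 53.35
CE = (53.35)² = 2846.2225
Risk premium = EV − CE = 3135.85 − 2846.2225 = 289.6275

$289.63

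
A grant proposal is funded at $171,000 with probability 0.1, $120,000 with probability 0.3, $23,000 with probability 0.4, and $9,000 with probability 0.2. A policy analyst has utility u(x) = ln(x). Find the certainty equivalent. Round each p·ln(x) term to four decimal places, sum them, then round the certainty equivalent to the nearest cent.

$38,246.22

E[u] = 0.1·ln(171000) + 0.3·ln(120000) + 0.4·ln(23000) + 0.2·ln(9000) = 1.2049 + 3.5086 + 4.0173 + 1.8210 = 10.5518
CE = e^10.5518 ≈ 38246.22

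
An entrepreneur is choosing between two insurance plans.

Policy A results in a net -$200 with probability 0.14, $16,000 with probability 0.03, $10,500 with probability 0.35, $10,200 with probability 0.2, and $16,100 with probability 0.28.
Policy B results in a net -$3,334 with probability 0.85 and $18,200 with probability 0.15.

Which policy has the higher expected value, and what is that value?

Policy A = 0.14 × (-200) + 0.03 × 16000 + 0.35 × 10500 + 0.2 × 10200 + 0.28 × 16100 = -28 + 480 + 3675 + 2040 + 4508 = 10675
Policy B = 0.85 × (-3334) + 0.15 × 18200 = -2833.9 + 2730 = -103.9

Policy A ($10,675)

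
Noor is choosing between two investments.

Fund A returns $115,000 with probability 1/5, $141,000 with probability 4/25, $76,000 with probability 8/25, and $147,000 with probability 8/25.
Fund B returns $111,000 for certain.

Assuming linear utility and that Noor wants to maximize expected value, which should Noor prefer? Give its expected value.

Fund A = 1/5 × 115000 + 4/25 × 141000 + 8/25 × 76000 + 8/25 × 147000 = 23000 + 22560 + 24320 + 47040 = 116920
Fund B: 111000 (certain)

Fund A ($116,920)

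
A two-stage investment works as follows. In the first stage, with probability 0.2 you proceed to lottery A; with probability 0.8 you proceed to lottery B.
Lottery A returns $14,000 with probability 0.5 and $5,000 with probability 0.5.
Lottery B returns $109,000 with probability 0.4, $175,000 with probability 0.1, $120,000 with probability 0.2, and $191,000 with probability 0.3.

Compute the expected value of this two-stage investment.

$115,820

EV(A) = 0.5 × 14000 + 0.5 × 5000 = 7000 + 2500 = 9500
EV(B) = 0.4 × 109000 + 0.1 × 175000 + 0.2 × 120000 + 0.3 × 191000 = 43600 + 17500 + 24000 + 57300 = 142400
Overall = 0.2 × 9500 + 0.8 × 142400 = 1900 + 113920 = 115820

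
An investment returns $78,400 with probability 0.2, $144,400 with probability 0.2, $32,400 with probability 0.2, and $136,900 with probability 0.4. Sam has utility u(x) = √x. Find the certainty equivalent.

$99,856

E[u] = 0.2·√78400 + 0.2·√144400 + 0.2·√32400 + 0.4·√136900 = 0.2·280 + 0.2·380 + 0.2·180 + 0.4·370 = 316
CE = (316)² = 99856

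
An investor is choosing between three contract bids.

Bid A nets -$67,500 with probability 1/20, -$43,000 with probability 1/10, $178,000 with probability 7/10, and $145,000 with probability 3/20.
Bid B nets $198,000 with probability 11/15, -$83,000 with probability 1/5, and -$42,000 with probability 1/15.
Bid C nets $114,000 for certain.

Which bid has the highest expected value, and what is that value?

Bid A ($138,675)

Bid A = 1/20 × (-67500) + 1/10 × (-43000) + 7/10 × 178000 + 3/20 × 145000 = -3375 − 4300 + 124600 + 21750 = 138675
Bid B = 11/15 × 198000 + 1/5 × (-83000) + 1/15 × (-42000) = 145200 − 16600 − 2800 = 125800
Bid C: 114000 (certain)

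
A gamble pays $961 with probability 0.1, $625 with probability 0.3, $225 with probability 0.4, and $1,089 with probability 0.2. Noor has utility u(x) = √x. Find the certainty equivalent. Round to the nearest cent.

$538.24

E[u] = 0.1·√961 + 0.3·√625 + 0.4·√225 + 0.2·√1089 = 0.1·31 + 0.3·25 + 0.4·15 + 0.2·33 = 23.2
CE = (23.2)² = 538.24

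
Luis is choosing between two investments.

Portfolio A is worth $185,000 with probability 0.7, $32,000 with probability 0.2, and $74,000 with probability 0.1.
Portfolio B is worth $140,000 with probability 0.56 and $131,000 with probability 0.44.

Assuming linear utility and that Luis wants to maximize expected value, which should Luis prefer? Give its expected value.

Portfolio A ($143,300)

Portfolio A = 0.7 × 185000 + 0.2 × 32000 + 0.1 × 74000 = 129500 + 6400 + 7400 = 143300
Portfolio B = 0.56 × 140000 + 0.44 × 131000 = 78400 + 57640 = 136040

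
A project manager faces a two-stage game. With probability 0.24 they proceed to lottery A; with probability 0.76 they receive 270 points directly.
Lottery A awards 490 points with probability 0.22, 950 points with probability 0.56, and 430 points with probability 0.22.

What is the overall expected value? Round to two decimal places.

381.46 points

EV(A) = 0.22 × 490 + 0.56 × 950 + 0.22 × 430 = 107.8 + 532 + 94.6 = 734.4
Branch B: 270 (certain)
Overall = 0.24 × 734.4 + 0.76 × 270 = 176.256 + 205.2 = 381.456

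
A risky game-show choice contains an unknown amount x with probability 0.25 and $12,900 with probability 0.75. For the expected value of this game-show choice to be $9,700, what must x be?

0.25·x + 0.75·12900 = 9700
0.25·x = 9700 − 9675 = 25
x = 25 / 0.25 = 100

x = $100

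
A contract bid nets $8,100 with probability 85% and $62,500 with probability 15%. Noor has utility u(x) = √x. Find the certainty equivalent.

$12,996

E[u] = 0.85·√8100 + 0.15·√62500 = 0.85·90 + 0.15·250 = 114
CE = (114)² = 12996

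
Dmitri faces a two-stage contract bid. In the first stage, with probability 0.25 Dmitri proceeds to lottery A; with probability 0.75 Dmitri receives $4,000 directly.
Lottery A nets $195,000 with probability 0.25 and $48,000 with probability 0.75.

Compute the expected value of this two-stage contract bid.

$24,187.50

EV(A) = 0.25 × 195000 + 0.75 × 48000 = 48750 + 36000 = 84750
Branch B: 4000 (certain)
Overall = 0.25 × 84750 + 0.75 × 4000 = 21187.5 + 3000 = 24187.5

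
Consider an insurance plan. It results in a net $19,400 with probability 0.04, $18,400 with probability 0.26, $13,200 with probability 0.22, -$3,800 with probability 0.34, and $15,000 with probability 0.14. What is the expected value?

EV = 0.04 × 19400 + 0.26 × 18400 + 0.22 × 13200 + 0.34 × (-3800) + 0.14 × 15000 = 776 + 4784 + 2904 − 1292 + 2100 = 9272

$9,272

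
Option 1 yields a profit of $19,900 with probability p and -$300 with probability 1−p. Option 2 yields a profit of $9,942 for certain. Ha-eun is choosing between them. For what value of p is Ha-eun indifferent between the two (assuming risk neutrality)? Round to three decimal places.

p·19900 + (1−p)·(-300) = 9942
20200p − 300 = 9942
p = (9942 + 300) / 20200

p = 0.507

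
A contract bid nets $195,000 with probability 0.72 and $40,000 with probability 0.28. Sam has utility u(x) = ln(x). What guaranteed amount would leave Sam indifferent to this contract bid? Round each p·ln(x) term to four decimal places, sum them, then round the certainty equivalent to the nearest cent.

E[u] = 0.72·ln(195000) + 0.28·ln(40000) = 8.7701 + 2.9671 = 11.7372
CE = e^11.7372 ≈ 125141.45

$125,141.45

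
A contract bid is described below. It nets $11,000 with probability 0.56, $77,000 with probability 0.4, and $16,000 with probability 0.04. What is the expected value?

EV = 0.56 × 11000 + 0.4 × 77000 + 0.04 × 16000 = 6160 + 30800 + 640 = 37600

$37,600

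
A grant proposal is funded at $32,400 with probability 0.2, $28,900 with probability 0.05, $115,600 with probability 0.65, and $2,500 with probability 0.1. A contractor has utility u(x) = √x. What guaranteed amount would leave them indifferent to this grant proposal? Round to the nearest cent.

E[u] = 0.2·√32400 + 0.05·√28900 + 0.65·√115600 + 0.1·√2500 = 0.2·180 + 0.05·170 + 0.65·340 + 0.1·50 = 270.5
CE = (270.5)² = 73170.25

$73,170.25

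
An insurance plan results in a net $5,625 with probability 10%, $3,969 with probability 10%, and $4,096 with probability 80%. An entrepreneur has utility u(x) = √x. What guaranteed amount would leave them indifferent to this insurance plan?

$4,225

E[u] = 0.1·√5625 + 0.1·√3969 + 0.8·√4096 = 0.1·75 + 0.1·63 + 0.8·64 = 65
CE = (65)² = 4225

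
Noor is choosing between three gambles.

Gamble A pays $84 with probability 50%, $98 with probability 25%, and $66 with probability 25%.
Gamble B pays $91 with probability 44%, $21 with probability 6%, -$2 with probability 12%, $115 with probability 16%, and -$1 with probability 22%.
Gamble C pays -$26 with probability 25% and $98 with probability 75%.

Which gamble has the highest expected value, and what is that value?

Gamble A ($83)

Gamble A = 0.5 × 84 + 0.25 × 98 + 0.25 × 66 = 42 + 24.5 + 16.5 = 83
Gamble B = 0.44 × 91 + 0.06 × 21 + 0.12 × (-2) + 0.16 × 115 + 0.22 × (-1) = 40.04 + 1.26 − 0.24 + 18.4 − 0.22 = 59.24
Gamble C = 0.25 × (-26) + 0.75 × 98 = -6.5 + 73.5 = 67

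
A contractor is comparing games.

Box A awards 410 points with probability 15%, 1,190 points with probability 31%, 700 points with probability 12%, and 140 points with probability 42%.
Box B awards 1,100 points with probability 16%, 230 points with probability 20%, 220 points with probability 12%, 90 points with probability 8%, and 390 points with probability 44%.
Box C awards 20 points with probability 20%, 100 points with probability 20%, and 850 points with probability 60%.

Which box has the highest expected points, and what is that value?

Box A = 0.15 × 410 + 0.31 × 1190 + 0.12 × 700 + 0.42 × 140 = 61.5 + 368.9 + 84 + 58.8 = 573.2
Box B = 0.16 × 1100 + 0.2 × 230 + 0.12 × 220 + 0.08 × 90 + 0.44 × 390 = 176 + 46 + 26.4 + 7.2 + 171.6 = 427.2
Box C = 0.2 × 20 + 0.2 × 100 + 0.6 × 850 = 4 + 20 + 510 = 534

Box A (573.2 points)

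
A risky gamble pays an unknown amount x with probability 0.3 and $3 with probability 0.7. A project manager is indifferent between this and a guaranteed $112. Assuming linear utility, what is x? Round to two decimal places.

x = $366.33

0.3·x + 0.7·3 = 112
0.3·x = 112 − 2.1 = 109.9
x = 109.9 / 0.3 = 366.3333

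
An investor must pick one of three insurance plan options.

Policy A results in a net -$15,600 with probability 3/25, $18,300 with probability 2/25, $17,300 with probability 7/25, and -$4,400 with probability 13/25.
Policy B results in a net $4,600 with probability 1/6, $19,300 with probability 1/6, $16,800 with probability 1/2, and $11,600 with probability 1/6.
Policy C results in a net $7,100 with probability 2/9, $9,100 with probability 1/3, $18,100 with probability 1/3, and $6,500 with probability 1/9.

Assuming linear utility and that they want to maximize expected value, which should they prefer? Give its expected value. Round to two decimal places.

Policy A = 3/25 × (-15600) + 2/25 × 18300 + 7/25 × 17300 + 13/25 × (-4400) = -1872 + 1464 + 4844 − 2288 = 2148
Policy B = 1/6 × 4600 + 1/6 × 19300 + 1/2 × 16800 + 1/6 × 11600 = 766.6667 + 3216.6667 + 8400 + 1933.3333 = 14316.6667
Policy C = 2/9 × 7100 + 1/3 × 9100 + 1/3 × 18100 + 1/9 × 6500 = 1577.7778 + 3033.3333 + 6033.3333 + 722.2222 = 11366.6667

Policy B ($14,316.67)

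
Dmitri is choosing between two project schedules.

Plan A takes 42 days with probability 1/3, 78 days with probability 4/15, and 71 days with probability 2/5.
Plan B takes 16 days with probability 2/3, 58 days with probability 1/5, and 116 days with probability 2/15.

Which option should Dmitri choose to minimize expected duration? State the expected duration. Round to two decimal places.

Plan B (37.73 days)

Plan A = 1/3 × 42 + 4/15 × 78 + 2/5 × 71 = 14 + 20.8 + 28.4 = 63.2
Plan B = 2/3 × 16 + 1/5 × 58 + 2/15 × 116 = 10.6667 + 11.6 + 15.4667 = 37.7333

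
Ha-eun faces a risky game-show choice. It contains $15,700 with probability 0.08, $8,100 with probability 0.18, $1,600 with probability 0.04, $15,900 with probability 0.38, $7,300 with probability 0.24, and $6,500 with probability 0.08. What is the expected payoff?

EV = 0.08 × 15700 + 0.18 × 8100 + 0.04 × 1600 + 0.38 × 15900 + 0.24 × 7300 + 0.08 × 6500 = 1256 + 1458 + 64 + 6042 + 1752 + 520 = 11092

$11,092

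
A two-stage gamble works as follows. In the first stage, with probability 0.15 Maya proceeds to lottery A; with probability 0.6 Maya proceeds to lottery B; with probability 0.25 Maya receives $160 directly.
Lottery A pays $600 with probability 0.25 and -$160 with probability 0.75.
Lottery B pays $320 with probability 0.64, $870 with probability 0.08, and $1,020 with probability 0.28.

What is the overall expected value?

EV(A) = 0.25 × 600 + 0.75 × (-160) = 150 − 120 = 30
EV(B) = 0.64 × 320 + 0.08 × 870 + 0.28 × 1020 = 204.8 + 69.6 + 285.6 = 560
Branch C: 160 (certain)
Overall = 0.15 × 30 + 0.6 × 560 + 0.25 × 160 = 4.5 + 336 + 40 = 380.5

$380.50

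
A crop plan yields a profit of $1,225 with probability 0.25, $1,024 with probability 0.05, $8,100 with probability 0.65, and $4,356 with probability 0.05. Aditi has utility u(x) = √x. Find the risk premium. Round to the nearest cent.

E[u] = 0.25·√1225 + 0.05·√1024 + 0.65·√8100 + 0.05·√4356 = 0.25·35 + 0.05·32 + 0.65·90 + 0.05·66 = 72.15
CE = (72.15)² = 5205.6225
Risk premium = EV − CE = 5840.25 − 5205.6225 = 634.6275

$634.63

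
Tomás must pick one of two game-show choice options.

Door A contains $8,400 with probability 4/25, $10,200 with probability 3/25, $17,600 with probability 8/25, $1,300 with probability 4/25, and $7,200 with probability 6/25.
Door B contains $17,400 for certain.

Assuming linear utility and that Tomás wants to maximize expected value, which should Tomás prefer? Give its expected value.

Door A = 4/25 × 8400 + 3/25 × 10200 + 8/25 × 17600 + 4/25 × 1300 + 6/25 × 7200 = 1344 + 1224 + 5632 + 208 + 1728 = 10136
Door B: 17400 (certain)

Door B ($17,400)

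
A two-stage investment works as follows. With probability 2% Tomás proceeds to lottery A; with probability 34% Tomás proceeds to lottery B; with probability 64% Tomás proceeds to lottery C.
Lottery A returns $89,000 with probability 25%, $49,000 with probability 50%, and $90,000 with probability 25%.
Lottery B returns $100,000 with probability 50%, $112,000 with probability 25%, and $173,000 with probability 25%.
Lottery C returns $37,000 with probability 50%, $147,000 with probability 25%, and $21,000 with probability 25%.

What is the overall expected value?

$81,330

EV(A) = 0.25 × 89000 + 0.5 × 49000 + 0.25 × 90000 = 22250 + 24500 + 22500 = 69250
EV(B) = 0.5 × 100000 + 0.25 × 112000 + 0.25 × 173000 = 50000 + 28000 + 43250 = 121250
EV(C) = 0.5 × 37000 + 0.25 × 147000 + 0.25 × 21000 = 18500 + 36750 + 5250 = 60500
Overall = 0.02 × 69250 + 0.34 × 121250 + 0.64 × 60500 = 1385 + 41225 + 38720 = 81330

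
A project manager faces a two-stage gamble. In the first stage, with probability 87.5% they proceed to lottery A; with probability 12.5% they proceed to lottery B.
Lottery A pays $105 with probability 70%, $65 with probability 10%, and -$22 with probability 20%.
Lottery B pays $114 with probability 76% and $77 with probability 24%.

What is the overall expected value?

$79.29

EV(A) = 0.7 × 105 + 0.1 × 65 + 0.2 × (-22) = 73.5 + 6.5 − 4.4 = 75.6
EV(B) = 0.76 × 114 + 0.24 × 77 = 86.64 + 18.48 = 105.12
Overall = 0.875 × 75.6 + 0.125 × 105.12 = 66.15 + 13.14 = 79.29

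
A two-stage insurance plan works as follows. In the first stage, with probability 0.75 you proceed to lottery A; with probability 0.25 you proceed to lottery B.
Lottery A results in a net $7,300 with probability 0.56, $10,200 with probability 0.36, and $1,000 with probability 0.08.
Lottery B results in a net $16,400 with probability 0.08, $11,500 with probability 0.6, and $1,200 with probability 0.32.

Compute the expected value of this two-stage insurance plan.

$8,029

EV(A) = 0.56 × 7300 + 0.36 × 10200 + 0.08 × 1000 = 4088 + 3672 + 80 = 7840
EV(B) = 0.08 × 16400 + 0.6 × 11500 + 0.32 × 1200 = 1312 + 6900 + 384 = 8596
Overall = 0.75 × 7840 + 0.25 × 8596 = 5880 + 2149 = 8029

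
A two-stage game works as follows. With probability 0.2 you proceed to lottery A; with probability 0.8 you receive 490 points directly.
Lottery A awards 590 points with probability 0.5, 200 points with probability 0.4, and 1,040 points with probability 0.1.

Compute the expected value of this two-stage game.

EV(A) = 0.5 × 590 + 0.4 × 200 + 0.1 × 1040 = 295 + 80 + 104 = 479
Branch B: 490 (certain)
Overall = 0.2 × 479 + 0.8 × 490 = 95.8 + 392 = 487.8

487.8 points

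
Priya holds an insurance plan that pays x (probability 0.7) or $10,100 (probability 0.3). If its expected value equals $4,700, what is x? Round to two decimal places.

0.7·x + 0.3·10100 = 4700
0.7·x = 4700 − 3030 = 1670
x = 1670 / 0.7 = 2385.7143

x = $2,385.71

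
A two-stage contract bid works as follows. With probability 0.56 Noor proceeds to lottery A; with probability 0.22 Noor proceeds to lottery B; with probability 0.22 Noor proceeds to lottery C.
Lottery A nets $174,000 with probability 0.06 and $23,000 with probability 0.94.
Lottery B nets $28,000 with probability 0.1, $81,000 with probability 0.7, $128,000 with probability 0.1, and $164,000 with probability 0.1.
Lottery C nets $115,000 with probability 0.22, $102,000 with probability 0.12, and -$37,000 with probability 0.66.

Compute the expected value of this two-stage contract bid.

EV(A) = 0.06 × 174000 + 0.94 × 23000 = 10440 + 21620 = 32060
EV(B) = 0.1 × 28000 + 0.7 × 81000 + 0.1 × 128000 + 0.1 × 164000 = 2800 + 56700 + 12800 + 16400 = 88700
EV(C) = 0.22 × 115000 + 0.12 × 102000 + 0.66 × (-37000) = 25300 + 12240 − 24420 = 13120
Overall = 0.56 × 32060 + 0.22 × 88700 + 0.22 × 13120 = 17953.6 + 19514 + 2886.4 = 40354

$40,354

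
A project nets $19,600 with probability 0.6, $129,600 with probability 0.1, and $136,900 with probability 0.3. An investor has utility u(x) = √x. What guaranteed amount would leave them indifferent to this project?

E[u] = 0.6·√19600 + 0.1·√129600 + 0.3·√136900 = 0.6·140 + 0.1·360 + 0.3·370 = 231
CE = (231)² = 53361

$53,361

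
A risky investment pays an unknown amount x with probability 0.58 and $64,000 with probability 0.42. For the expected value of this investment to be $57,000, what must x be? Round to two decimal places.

x = $51,931.03

0.58·x + 0.42·64000 = 57000
0.58·x = 57000 − 26880 = 30120
x = 30120 / 0.58 = 51931.0345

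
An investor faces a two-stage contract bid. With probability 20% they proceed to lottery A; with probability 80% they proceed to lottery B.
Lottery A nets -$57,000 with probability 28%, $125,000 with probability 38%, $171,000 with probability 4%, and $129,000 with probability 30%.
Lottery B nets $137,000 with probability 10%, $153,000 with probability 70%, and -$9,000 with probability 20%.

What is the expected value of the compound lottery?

EV(A) = 0.28 × (-57000) + 0.38 × 125000 + 0.04 × 171000 + 0.3 × 129000 = -15960 + 47500 + 6840 + 38700 = 77080
EV(B) = 0.1 × 137000 + 0.7 × 153000 + 0.2 × (-9000) = 13700 + 107100 − 1800 = 119000
Overall = 0.2 × 77080 + 0.8 × 119000 = 15416 + 95200 = 110616

$110,616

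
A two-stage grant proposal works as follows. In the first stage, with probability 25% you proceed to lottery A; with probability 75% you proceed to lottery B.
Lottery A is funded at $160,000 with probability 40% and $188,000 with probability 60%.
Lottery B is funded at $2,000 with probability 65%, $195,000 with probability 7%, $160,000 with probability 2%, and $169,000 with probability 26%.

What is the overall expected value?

$90,767.50

EV(A) = 0.4 × 160000 + 0.6 × 188000 = 64000 + 112800 = 176800
EV(B) = 0.65 × 2000 + 0.07 × 195000 + 0.02 × 160000 + 0.26 × 169000 = 1300 + 13650 + 3200 + 43940 = 62090
Overall = 0.25 × 176800 + 0.75 × 62090 = 44200 + 46567.5 = 90767.5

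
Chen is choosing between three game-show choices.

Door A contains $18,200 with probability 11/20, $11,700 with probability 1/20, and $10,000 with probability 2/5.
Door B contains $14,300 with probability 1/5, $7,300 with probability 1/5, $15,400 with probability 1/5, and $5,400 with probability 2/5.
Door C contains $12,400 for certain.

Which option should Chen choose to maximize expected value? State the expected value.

Door A ($14,595)

Door A = 11/20 × 18200 + 1/20 × 11700 + 2/5 × 10000 = 10010 + 585 + 4000 = 14595
Door B = 1/5 × 14300 + 1/5 × 7300 + 1/5 × 15400 + 2/5 × 5400 = 2860 + 1460 + 3080 + 2160 = 9560
Door C: 12400 (certain)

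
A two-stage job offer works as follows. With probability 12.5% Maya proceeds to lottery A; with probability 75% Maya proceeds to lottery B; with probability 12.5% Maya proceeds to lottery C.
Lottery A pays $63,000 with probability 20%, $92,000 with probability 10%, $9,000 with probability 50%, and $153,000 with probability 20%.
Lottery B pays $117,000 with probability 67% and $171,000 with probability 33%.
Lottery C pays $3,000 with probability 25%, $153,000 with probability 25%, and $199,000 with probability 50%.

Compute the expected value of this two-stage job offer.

EV(A) = 0.2 × 63000 + 0.1 × 92000 + 0.5 × 9000 + 0.2 × 153000 = 12600 + 9200 + 4500 + 30600 = 56900
EV(B) = 0.67 × 117000 + 0.33 × 171000 = 78390 + 56430 = 134820
EV(C) = 0.25 × 3000 + 0.25 × 153000 + 0.5 × 199000 = 750 + 38250 + 99500 = 138500
Overall = 0.125 × 56900 + 0.75 × 134820 + 0.125 × 138500 = 7112.5 + 101115 + 17312.5 = 125540

$125,540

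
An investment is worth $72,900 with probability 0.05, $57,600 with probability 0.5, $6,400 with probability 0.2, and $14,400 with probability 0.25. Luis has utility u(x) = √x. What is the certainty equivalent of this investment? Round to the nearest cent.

E[u] = 0.05·√72900 + 0.5·√57600 + 0.2·√6400 + 0.25·√14400 = 0.05·270 + 0.5·240 + 0.2·80 + 0.25·120 = 179.5
CE = (179.5)² = 32220.25

$32,220.25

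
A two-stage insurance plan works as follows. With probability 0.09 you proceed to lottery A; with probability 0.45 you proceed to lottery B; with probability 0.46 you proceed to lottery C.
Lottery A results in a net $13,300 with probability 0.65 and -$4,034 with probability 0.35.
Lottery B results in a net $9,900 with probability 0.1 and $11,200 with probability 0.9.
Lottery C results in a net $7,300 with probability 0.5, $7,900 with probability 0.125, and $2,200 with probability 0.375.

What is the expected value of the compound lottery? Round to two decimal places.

$8,145.23

EV(A) = 0.65 × 13300 + 0.35 × (-4034) = 8645 − 1411.9 = 7233.1
EV(B) = 0.1 × 9900 + 0.9 × 11200 = 990 + 10080 = 11070
EV(C) = 0.5 × 7300 + 0.125 × 7900 + 0.375 × 2200 = 3650 + 987.5 + 825 = 5462.5
Overall = 0.09 × 7233.1 + 0.45 × 11070 + 0.46 × 5462.5 = 650.979 + 4981.5 + 2512.75 = 8145.229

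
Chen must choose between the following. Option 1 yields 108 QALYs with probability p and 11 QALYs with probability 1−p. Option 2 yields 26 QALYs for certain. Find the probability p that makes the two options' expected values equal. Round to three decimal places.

p = 0.155

p·108 + (1−p)·11 = 26
97p + 11 = 26
p = (26 − 11) / 97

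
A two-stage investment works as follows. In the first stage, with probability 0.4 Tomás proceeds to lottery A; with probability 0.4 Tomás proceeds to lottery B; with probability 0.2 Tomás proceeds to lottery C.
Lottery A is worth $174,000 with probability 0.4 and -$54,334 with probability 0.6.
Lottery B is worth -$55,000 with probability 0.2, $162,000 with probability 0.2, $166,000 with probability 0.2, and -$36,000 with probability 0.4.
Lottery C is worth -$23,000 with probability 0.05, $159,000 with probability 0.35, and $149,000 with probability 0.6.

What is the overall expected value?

EV(A) = 0.4 × 174000 + 0.6 × (-54334) = 69600 − 32600.4 = 36999.6
EV(B) = 0.2 × (-55000) + 0.2 × 162000 + 0.2 × 166000 + 0.4 × (-36000) = -11000 + 32400 + 33200 − 14400 = 40200
EV(C) = 0.05 × (-23000) + 0.35 × 159000 + 0.6 × 149000 = -1150 + 55650 + 89400 = 143900
Overall = 0.4 × 36999.6 + 0.4 × 40200 + 0.2 × 143900 = 14799.84 + 16080 + 28780 = 59659.84

$59,659.84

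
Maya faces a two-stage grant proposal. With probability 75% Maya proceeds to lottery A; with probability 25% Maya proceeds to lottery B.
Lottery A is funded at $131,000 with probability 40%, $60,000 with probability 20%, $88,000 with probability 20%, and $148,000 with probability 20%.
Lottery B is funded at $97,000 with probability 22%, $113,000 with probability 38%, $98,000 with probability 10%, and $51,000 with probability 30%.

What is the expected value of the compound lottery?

$106,045

EV(A) = 0.4 × 131000 + 0.2 × 60000 + 0.2 × 88000 + 0.2 × 148000 = 52400 + 12000 + 17600 + 29600 = 111600
EV(B) = 0.22 × 97000 + 0.38 × 113000 + 0.1 × 98000 + 0.3 × 51000 = 21340 + 42940 + 9800 + 15300 = 89380
Overall = 0.75 × 111600 + 0.25 × 89380 = 83700 + 22345 = 106045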